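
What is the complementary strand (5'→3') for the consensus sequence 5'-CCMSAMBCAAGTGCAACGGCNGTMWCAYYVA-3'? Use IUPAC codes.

5'-TBRRTGWKACNGCCGTTGCACTTGVKTSKGG-3'

Standard pairs A↔T, G↔C; ambiguity codes pair Y↔R, M↔K, W↔W, S↔S, B↔V, N↔N. Complement (GGKSTKVGTTCACGTTGCCGNCAKWGTRRBT), then reverse for 5'→3'.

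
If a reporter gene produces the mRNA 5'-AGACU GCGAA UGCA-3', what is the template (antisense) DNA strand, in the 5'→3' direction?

5′-TGCATTCGCAGTCT-3′

Replace U with T to get the coding DNA strand: AGACTGCGAATGCA. The template strand is its reverse complement (complement TCTGACGCTTACGT, then reverse).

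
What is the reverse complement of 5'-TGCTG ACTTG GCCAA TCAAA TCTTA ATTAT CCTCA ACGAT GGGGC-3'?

5'-GCCCCATCGTTGAGGATAATTAAGATTTGATTGGCCAAGTCAGCA-3'

Reading the sequence 3'→5' and pairing each base (A↔T, G↔C) gives the reverse complement directly.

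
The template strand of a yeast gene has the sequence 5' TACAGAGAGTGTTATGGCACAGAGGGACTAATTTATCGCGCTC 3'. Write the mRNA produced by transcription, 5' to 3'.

RNA polymerase reads the template 3'→5' and synthesizes mRNA 5'→3' by base-pairing (A→U, T→A, G↔C). The complement of the template is ATGTCTCTCACAATACCGTGTCTCCCTGATTAAATAGCGCGAG; antiparallel, so 5'→3' the coding strand is GAGCGCGATAAATTAGTCCCTCTGTGCCATAACACTCTCTGTA. Replace T with U for the mRNA.

5'-GAGCGCGAUAAAUUAGUCCCUCUGUGCCAUAACACUCUCUGUA-3'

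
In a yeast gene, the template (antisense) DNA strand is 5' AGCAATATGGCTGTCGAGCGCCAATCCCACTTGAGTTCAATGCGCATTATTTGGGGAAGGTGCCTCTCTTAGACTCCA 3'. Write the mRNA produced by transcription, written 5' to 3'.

The mRNA has the sequence of the coding strand (reverse complement of the template) with T→U. Reverse complement of AGCAATATGGCTGTCGAGCGCCAATCCCACTTGAGTTCAATGCGCATTATTTGGGGAAGGTGCCTCTCTTAGACTCCA is TGGAGTCTAAGAGAGGCACCTTCCCCAAATAATGCGCATTGAACTCAAGTGGGATTGGCGCTCGACAGCCATATTGCT; then T→U.

5′-UGGAGUCUAAGAGAGGCACCUUCCCCAAAUAAUGCGCAUUGAACUCAAGUGGGAUUGGCGCUCGACAGCCAUAUUGCU-3′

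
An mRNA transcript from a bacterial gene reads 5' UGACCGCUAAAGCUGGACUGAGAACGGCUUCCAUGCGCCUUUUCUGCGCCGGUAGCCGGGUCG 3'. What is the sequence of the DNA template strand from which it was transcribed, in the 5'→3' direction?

5′-CGACCCGGCTACCGGCGCAGAAAAGGCGCATGGAAGCCGTTCTCAGTCCAGCTTTAGCGGTCA-3′

Replace U with T to get the coding DNA strand: TGACCGCTAAAGCTGGACTGAGAACGGCTTCCATGCGCCTTTTCTGCGCCGGTAGCCGGGTCG. The template strand is its reverse complement (complement ACTGGCGATTTCGACCTGACTCTTGCCGAAGGTACGCGGAAAAGACGCGGCCATCGGCCCAGC, then reverse).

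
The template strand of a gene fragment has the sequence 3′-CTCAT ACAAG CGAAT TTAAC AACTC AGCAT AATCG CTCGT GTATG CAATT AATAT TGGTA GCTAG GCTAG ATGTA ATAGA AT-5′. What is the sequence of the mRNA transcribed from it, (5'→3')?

Reading the template 3'→5' as shown, RNA polymerase pairs each base (A→U, T→A, G↔C) to build mRNA 5'→3' directly.

5'-GAGUAUGUUCGCUUAAAUUGUUGAGUCGUAUUAGCGAGCACAUACGUUAAUUAUAACCAUCGAUCCGAUCUACAUUAUCUUA-3'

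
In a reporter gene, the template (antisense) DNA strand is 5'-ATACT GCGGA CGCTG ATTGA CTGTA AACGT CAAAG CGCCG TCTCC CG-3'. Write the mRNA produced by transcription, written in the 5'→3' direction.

RNA polymerase reads the template 3'→5' and synthesizes mRNA 5'→3' by base-pairing (A→U, T→A, G↔C). The complement of the template is TATGACGCCTGCGACTAACTGACATTTGCAGTTTCGCGGCAGAGGGC; antiparallel, so 5'→3' the coding strand is CGGGAGACGGCGCTTTGACGTTTACAGTCAATCAGCGTCCGCAGTAT. Replace T with U for the mRNA.

5'-CGGGAGACGGCGCUUUGACGUUUACAGUCAAUCAGCGUCCGCAGUAU-3'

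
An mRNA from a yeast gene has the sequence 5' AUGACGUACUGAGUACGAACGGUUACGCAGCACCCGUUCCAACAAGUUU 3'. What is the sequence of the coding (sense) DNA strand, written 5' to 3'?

5'-ATGACGTACTGAGTACGAACGGTTACGCAGCACCCGTTCCAACAAGTTT-3'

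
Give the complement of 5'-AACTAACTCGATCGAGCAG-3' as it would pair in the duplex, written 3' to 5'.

3'-TTGATTGAGCTAGCTCGTC-5'

Base-pairing A↔T, G↔C gives the complement. The complementary strand is antiparallel, so paired with a 5'→3' strand it runs 3'→5'.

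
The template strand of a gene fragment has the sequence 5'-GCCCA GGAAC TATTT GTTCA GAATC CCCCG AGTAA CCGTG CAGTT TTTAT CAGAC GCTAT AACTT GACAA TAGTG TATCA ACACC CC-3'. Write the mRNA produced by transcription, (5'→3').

5'-GGGGUGUUGAUACACUAUUGUCAAGUUAUAGCGUCUGAUAAAAACUGCACGGUUACUCGGGGGAUUCUGAACAAAUAGUUCCUGGGC-3'

RNA polymerase reads the template 3'→5' and synthesizes mRNA 5'→3' by base-pairing (A→U, T→A, G↔C). The complement of the template is CGGGTCCTTGATAAACAAGTCTTAGGGGGCTCATTGGCACGTCAAAAATAGTCTGCGATATTGAACTGTTATCACATAGTTGTGGGG; antiparallel, so 5'→3' the coding strand is GGGGTGTTGATACACTATTGTCAAGTTATAGCGTCTGATAAAAACTGCACGGTTACTCGGGGGATTCTGAACAAATAGTTCCTGGGC. Replace T with U for the mRNA.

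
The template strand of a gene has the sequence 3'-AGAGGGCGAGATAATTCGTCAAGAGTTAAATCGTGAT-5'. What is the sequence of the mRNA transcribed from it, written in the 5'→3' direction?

5'-UCUCCCGCUCUAUUAAGCAGUUCUCAAUUUAGCACUA-3'

Reading the template 3'→5' as shown, RNA polymerase pairs each base (A→U, T→A, G↔C) to build mRNA 5'→3' directly.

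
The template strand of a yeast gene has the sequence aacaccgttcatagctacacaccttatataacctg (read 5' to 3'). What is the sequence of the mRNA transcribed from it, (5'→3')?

The mRNA has the sequence of the coding strand (reverse complement of the template) with T→U. Reverse complement of AACACCGTTCATAGCTACACACCTTATATAACCTG is CAGGTTATATAAGGTGTGTAGCTATGAACGGTGTT; then T→U.

5'-CAGGUUAUAUAAGGUGUGUAGCUAUGAACGGUGUU-3'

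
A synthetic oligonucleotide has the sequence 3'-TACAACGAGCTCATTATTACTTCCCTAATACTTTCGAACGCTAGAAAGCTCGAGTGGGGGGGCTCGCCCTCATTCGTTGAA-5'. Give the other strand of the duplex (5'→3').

5′-ATGTTGCTCGAGTAATAATGAAGGGATTATGAAAGCTTGCGATCTTTCGAGCTCACCCCCCCGAGCGGGAGTAAGCAACTT-3′

The strand is given 3'→5', so its complement runs 5'→3' in the same left-to-right order: pair each base A↔T, G↔C.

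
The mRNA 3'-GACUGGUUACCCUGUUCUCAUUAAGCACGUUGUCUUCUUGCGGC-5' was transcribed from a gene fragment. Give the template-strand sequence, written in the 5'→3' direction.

5'-CTGACCAATGGGACAAGAGTAATTCGTGCAACAGAAGAACGCCG-3'

Written 5'→3' the mRNA is CGGCGUUCUUCUGUUGCACGAAUUACUCUUGUCCCAUUGGUCAG, so the coding DNA strand is CGGCGTTCTTCTGTTGCACGAATTACTCTTGTCCCATTGGTCAG. The template is its reverse complement.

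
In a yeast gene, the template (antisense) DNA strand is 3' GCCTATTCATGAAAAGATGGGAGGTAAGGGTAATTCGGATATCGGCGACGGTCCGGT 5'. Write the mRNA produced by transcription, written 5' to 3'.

Reading the template 3'→5' as shown, RNA polymerase pairs each base (A→U, T→A, G↔C) to build mRNA 5'→3' directly.

5'-CGGAUAAGUACUUUUCUACCCUCCAUUCCCAUUAAGCCUAUAGCCGCUGCCAGGCCA-3'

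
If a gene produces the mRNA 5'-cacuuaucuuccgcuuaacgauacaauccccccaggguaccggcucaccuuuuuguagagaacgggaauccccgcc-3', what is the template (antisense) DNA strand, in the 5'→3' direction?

5'-GGCGGGGATTCCCGTTCTCTACAAAAAGGTGAGCCGGTACCCTGGGGGGATTGTATCGTTAAGCGGAAGATAAGTG-3'

Replace U with T to get the coding DNA strand: CACTTATCTTCCGCTTAACGATACAATCCCCCCAGGGTACCGGCTCACCTTTTTGTAGAGAACGGGAATCCCCGCC. The template strand is its reverse complement (complement GTGAATAGAAGGCGAATTGCTATGTTAGGGGGGTCCCATGGCCGAGTGGAAAAACATCTCTTGCCCTTAGGGGCGG, then reverse).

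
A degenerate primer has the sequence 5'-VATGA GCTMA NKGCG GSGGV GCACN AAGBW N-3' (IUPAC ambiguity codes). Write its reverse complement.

Standard pairs A↔T, G↔C; ambiguity codes pair M↔K, W↔W, S↔S, B↔V, N↔N. Complement (BTACTCGAKTNMCGCCSCCBCGTGNTTCVWN), then reverse for 5'→3'.

5'-NWVCTTNGTGCBCCSCCGCMNTKAGCTCATB-3'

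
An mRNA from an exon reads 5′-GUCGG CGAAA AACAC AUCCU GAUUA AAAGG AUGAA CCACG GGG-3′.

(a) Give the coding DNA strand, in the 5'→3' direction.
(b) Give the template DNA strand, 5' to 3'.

(a) 5'-GTCGGCGAAAAACACATCCTGATTAAAAGGATGAACCACGGGG-3'
(b) 5'-CCCCGTGGTTCATCCTTTTAATCAGGATGTGTTTTTCGCCGAC-3'

(a) The coding strand matches the mRNA with U→T.
(b) The template strand is the reverse complement of the coding strand.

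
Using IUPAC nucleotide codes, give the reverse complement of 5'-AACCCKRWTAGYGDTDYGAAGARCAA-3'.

Standard pairs A↔T, G↔C; ambiguity codes pair R↔Y, K↔M, W↔W, D↔H. Complement (TTGGGMYWATCRCHAHRCTTCTYGTT), then reverse for 5'→3'.

5'-TTGYTCTTCRHAHCRCTAWYMGGGTT-3'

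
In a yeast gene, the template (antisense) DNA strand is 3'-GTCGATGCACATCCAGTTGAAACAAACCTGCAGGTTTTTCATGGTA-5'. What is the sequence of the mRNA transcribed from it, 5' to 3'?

Reading the template 3'→5' as shown, RNA polymerase pairs each base (A→U, T→A, G↔C) to build mRNA 5'→3' directly.

5'-CAGCUACGUGUAGGUCAACUUUGUUUGGACGUCCAAAAAGUACCAU-3'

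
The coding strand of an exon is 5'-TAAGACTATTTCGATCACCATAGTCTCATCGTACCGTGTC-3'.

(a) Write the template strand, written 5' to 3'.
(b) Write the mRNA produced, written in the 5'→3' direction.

(a) The template strand is the reverse complement of the coding strand: complement ATTCTGATAAAGCTAGTGGTATCAGAGTAGCATGGCACAG, then reverse.
(b) mRNA matches the coding strand with T→U.

(a) 5'-GACACGGTACGATGAGACTATGGTGATCGAAATAGTCTTA-3'
(b) 5′-UAAGACUAUUUCGAUCACCAUAGUCUCAUCGUACCGUGUC-3′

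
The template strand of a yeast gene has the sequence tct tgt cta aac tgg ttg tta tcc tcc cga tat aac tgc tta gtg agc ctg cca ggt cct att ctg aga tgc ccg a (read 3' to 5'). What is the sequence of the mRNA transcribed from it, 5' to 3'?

5'-AGAACAGAUUUGACCAACAAUAGGAGGGCUAUAUUGACGAAUCACUCGGACGGUCCAGGAUAAGACUCUACGGGCU-3'

Reading the template 3'→5' as shown, RNA polymerase pairs each base (A→U, T→A, G↔C) to build mRNA 5'→3' directly.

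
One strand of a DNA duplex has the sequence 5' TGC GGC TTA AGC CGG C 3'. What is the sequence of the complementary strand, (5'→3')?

Pairing A↔T and G↔C gives ACGCCGAATTCGGCCG, running 3'→5'. Reverse for the 5'→3' convention.

5'-GCCGGCTTAAGCCGCA-3'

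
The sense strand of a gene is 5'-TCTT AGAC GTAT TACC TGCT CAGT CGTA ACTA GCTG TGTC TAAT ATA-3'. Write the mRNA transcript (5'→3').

5'-UCUUAGACGUAUUACCUGCUCAGUCGUAACUAGCUGUGUCUAAUAUA-3'

The mRNA is synthesized from the template strand, so it matches the coding strand with T replaced by U.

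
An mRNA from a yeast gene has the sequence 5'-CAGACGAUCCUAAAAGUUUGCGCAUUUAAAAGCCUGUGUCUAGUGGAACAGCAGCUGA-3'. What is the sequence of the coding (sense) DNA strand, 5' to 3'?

5′-CAGACGATCCTAAAAGTTTGCGCATTTAAAAGCCTGTGTCTAGTGGAACAGCAGCTGA-3′

The coding DNA strand has the same 5'→3' sequence as the mRNA with U replaced by T.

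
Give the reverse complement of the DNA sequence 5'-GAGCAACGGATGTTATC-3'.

Complement each base (A↔T, G↔C): CTCGTTGCCTACAATAG. Then reverse.

5'-GATAACATCCGTTGCTC-3'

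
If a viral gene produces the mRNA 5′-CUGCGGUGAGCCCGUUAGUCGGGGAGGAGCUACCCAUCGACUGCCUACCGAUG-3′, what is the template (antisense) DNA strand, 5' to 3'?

Replace U with T to get the coding DNA strand: CTGCGGTGAGCCCGTTAGTCGGGGAGGAGCTACCCATCGACTGCCTACCGATG. The template strand is its reverse complement (complement GACGCCACTCGGGCAATCAGCCCCTCCTCGATGGGTAGCTGACGGATGGCTAC, then reverse).

5'-CATCGGTAGGCAGTCGATGGGTAGCTCCTCCCCGACTAACGGGCTCACCGCAG-3'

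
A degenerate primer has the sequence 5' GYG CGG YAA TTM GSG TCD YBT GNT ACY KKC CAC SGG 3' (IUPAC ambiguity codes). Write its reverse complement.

5'-CCSGTGGMMRGTANCAVRHGACSCKAATTRCCGCRC-3'

Standard pairs A↔T, G↔C; ambiguity codes pair Y↔R, M↔K, S↔S, B↔V, D↔H, N↔N. Complement (CRCGCCRTTAAKCSCAGHRVACNATGRMMGGTGSCC), then reverse for 5'→3'.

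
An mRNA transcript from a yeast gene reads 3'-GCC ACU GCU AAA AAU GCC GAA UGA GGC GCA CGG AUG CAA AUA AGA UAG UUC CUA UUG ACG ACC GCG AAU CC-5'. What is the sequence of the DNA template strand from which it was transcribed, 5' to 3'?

5'-CGGTGACGATTTTTACGGCTTACTCCGCGTGCCTACGTTTATTCTATCAAGGATAACTGCTGGCGCTTAGG-3'

Written 5'→3' the mRNA is CCUAAGCGCCAGCAGUUAUCCUUGAUAGAAUAAACGUAGGCACGCGGAGUAAGCCGUAAAAAUCGUCACCG, so the coding DNA strand is CCTAAGCGCCAGCAGTTATCCTTGATAGAATAAACGTAGGCACGCGGAGTAAGCCGTAAAAATCGTCACCG. The template is its reverse complement.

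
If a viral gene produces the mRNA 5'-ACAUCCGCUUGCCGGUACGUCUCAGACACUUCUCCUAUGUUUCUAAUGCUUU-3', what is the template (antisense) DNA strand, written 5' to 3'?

Replace U with T to get the coding DNA strand: ACATCCGCTTGCCGGTACGTCTCAGACACTTCTCCTATGTTTCTAATGCTTT. The template strand is its reverse complement (complement TGTAGGCGAACGGCCATGCAGAGTCTGTGAAGAGGATACAAAGATTACGAAA, then reverse).

5'-AAAGCATTAGAAACATAGGAGAAGTGTCTGAGACGTACCGGCAAGCGGATGT-3'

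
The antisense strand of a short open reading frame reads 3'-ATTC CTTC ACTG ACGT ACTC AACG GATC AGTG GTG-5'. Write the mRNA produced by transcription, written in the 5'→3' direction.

5'-UAAGGAAGUGACUGCAUGAGUUGCCUAGUCACCAC-3'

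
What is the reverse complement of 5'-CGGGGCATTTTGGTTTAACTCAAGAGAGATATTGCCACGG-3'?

5'-CCGTGGCAATATCTCTCTTGAGTTAAACCAAAATGCCCCG-3'

Complement each base (A↔T, G↔C): GCCCCGTAAAACCAAATTGAGTTCTCTCTATAACGGTGCC. Then reverse.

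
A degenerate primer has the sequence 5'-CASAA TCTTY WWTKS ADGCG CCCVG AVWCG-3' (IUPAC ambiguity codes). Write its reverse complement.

5'-CGWBTCBGGGCGCHTSMAWWRAAGATTSTG-3'

Standard pairs A↔T, G↔C; ambiguity codes pair Y↔R, K↔M, W↔W, S↔S, D↔H, V↔B. Complement (GTSTTAGAARWWAMSTHCGCGGGBCTBWGC), then reverse for 5'→3'.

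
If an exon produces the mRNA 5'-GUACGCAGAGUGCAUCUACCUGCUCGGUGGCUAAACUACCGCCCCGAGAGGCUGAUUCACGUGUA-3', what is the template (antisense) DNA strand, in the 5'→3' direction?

Replace U with T to get the coding DNA strand: GTACGCAGAGTGCATCTACCTGCTCGGTGGCTAAACTACCGCCCCGAGAGGCTGATTCACGTGTA. The template strand is its reverse complement (complement CATGCGTCTCACGTAGATGGACGAGCCACCGATTTGATGGCGGGGCTCTCCGACTAAGTGCACAT, then reverse).

5'-TACACGTGAATCAGCCTCTCGGGGCGGTAGTTTAGCCACCGAGCAGGTAGATGCACTCTGCGTAC-3'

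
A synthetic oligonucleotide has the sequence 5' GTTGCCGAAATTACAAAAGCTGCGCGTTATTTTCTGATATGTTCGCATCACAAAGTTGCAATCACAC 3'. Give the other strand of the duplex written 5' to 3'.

5'-GTGTGATTGCAACTTTGTGATGCGAACATATCAGAAAATAACGCGCAGCTTTTGTAATTTCGGCAAC-3'

The complement of GTTGCCGAAATTACAAAAGCTGCGCGTTATTTTCTGATATGTTCGCATCACAAAGTTGCAATCACAC is CAACGGCTTTAATGTTTTCGACGCGCAATAAAAGACTATACAAGCGTAGTGTTTCAACGTTAGTGTG (A↔T, G↔C). DNA strands are antiparallel, so the complementary strand runs 3'→5'; reversing gives the 5'→3' form.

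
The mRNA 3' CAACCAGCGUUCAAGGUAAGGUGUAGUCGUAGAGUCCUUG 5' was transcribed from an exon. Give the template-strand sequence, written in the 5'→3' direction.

5'-GTTGGTCGCAAGTTCCATTCCACATCAGCATCTCAGGAAC-3'

Written 5'→3' the mRNA is GUUCCUGAGAUGCUGAUGUGGAAUGGAACUUGCGACCAAC, so the coding DNA strand is GTTCCTGAGATGCTGATGTGGAATGGAACTTGCGACCAAC. The template is its reverse complement.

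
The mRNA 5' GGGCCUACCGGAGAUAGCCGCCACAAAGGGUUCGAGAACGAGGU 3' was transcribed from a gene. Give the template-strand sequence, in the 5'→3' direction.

5'-ACCTCGTTCTCGAACCCTTTGTGGCGGCTATCTCCGGTAGGCCC-3'

Replace U with T to get the coding DNA strand: GGGCCTACCGGAGATAGCCGCCACAAAGGGTTCGAGAACGAGGT. The template strand is its reverse complement (complement CCCGGATGGCCTCTATCGGCGGTGTTTCCCAAGCTCTTGCTCCA, then reverse).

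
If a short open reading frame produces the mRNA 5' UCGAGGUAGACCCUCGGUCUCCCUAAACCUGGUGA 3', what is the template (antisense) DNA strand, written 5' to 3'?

5'-TCACCAGGTTTAGGGAGACCGAGGGTCTACCTCGA-3'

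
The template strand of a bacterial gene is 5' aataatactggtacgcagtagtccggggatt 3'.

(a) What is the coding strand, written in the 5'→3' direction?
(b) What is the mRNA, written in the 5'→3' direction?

(a) The coding strand is the reverse complement of the template: complement TTATTATGACCATGCGTCATCAGGCCCCTAA, then reverse.
(b) mRNA has the coding-strand sequence with T→U.

(a) 5'-AATCCCCGGACTACTGCGTACCAGTATTATT-3'
(b) 5'-AAUCCCCGGACUACUGCGUACCAGUAUUAUU-3'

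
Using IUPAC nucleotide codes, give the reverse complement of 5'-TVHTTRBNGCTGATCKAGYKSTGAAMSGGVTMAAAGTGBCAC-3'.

Standard pairs A↔T, G↔C; ambiguity codes pair R↔Y, M↔K, S↔S, B↔V, H↔D, N↔N. Complement (ABDAAYVNCGACTAGMTCRMSACTTKSCCBAKTTTCACVGTG), then reverse for 5'→3'.

5′-GTGVCACTTTKABCCSKTTCASMRCTMGATCAGCNVYAADBA-3′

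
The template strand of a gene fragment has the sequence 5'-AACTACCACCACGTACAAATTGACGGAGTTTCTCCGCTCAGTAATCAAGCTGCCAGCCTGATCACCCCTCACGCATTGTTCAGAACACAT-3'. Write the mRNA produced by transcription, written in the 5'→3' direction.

5′-AUGUGUUCUGAACAAUGCGUGAGGGGUGAUCAGGCUGGCAGCUUGAUUACUGAGCGGAGAAACUCCGUCAAUUUGUACGUGGUGGUAGUU-3′

The mRNA has the sequence of the coding strand (reverse complement of the template) with T→U. Reverse complement of AACTACCACCACGTACAAATTGACGGAGTTTCTCCGCTCAGTAATCAAGCTGCCAGCCTGATCACCCCTCACGCATTGTTCAGAACACAT is ATGTGTTCTGAACAATGCGTGAGGGGTGATCAGGCTGGCAGCTTGATTACTGAGCGGAGAAACTCCGTCAATTTGTACGTGGTGGTAGTT; then T→U.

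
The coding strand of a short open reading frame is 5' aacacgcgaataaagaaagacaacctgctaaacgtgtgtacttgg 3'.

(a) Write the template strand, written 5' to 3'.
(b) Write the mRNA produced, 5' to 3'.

(a) 5'-CCAAGTACACACGTTTAGCAGGTTGTCTTTCTTTATTCGCGTGTT-3'
(b) 5'-AACACGCGAAUAAAGAAAGACAACCUGCUAAACGUGUGUACUUGG-3'

(a) The template strand is the reverse complement of the coding strand: complement TTGTGCGCTTATTTCTTTCTGTTGGACGATTTGCACACATGAACC, then reverse.
(b) mRNA matches the coding strand with T→U.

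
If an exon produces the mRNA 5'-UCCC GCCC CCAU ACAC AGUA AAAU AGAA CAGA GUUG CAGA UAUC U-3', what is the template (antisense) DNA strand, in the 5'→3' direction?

5'-AGATATCTGCAACTCTGTTCTATTTTACTGTGTATGGGGGCGGGA-3'

Replace U with T to get the coding DNA strand: TCCCGCCCCCATACACAGTAAAATAGAACAGAGTTGCAGATATCT. The template strand is its reverse complement (complement AGGGCGGGGGTATGTGTCATTTTATCTTGTCTCAACGTCTATAGA, then reverse).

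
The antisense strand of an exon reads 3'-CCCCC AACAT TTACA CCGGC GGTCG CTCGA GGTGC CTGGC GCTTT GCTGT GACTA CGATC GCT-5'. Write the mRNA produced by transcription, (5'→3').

5'-GGGGGUUGUAAAUGUGGCCGCCAGCGAGCUCCACGGACCGCGAAACGACACUGAUGCUAGCGA-3'

Reading the template 3'→5' as shown, RNA polymerase pairs each base (A→U, T→A, G↔C) to build mRNA 5'→3' directly.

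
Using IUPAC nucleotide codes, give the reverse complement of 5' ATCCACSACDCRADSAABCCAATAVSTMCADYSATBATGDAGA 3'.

5'-TCTHCATVATSRHTGKASBTATTGGVTTSHTYGHGTSGTGGAT-3'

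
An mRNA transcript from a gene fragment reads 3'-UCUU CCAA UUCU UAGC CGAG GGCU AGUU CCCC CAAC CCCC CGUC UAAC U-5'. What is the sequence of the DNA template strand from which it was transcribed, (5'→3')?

5'-AGAAGGTTAAGAATCGGCTCCCGATCAAGGGGGTTGGGGGGCAGATTGA-3'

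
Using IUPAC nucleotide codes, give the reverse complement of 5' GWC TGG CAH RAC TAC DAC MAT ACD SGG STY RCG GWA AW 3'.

Standard pairs A↔T, G↔C; ambiguity codes pair R↔Y, M↔K, W↔W, S↔S, D↔H. Complement (CWGACCGTDYTGATGHTGKTATGHSCCSARYGCCWTTW), then reverse for 5'→3'.

5'-WTTWCCGYRASCCSHGTATKGTHGTAGTYDTGCCAGWC-3'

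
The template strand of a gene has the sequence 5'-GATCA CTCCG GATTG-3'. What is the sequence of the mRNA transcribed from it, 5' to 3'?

RNA polymerase reads the template 3'→5' and synthesizes mRNA 5'→3' by base-pairing (A→U, T→A, G↔C). The complement of the template is CTAGTGAGGCCTAAC; antiparallel, so 5'→3' the coding strand is CAATCCGGAGTGATC. Replace T with U for the mRNA.

5'-CAAUCCGGAGUGAUC-3'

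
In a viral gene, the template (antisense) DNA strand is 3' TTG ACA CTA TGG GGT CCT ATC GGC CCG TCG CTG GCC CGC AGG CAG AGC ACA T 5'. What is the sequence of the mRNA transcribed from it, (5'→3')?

5'-AACUGUGAUACCCCAGGAUAGCCGGGCAGCGACCGGGCGUCCGUCUCGUGUA-3'

Reading the template 3'→5' as shown, RNA polymerase pairs each base (A→U, T→A, G↔C) to build mRNA 5'→3' directly.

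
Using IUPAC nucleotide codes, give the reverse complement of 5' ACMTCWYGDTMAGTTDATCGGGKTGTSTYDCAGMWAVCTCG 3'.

Standard pairs A↔T, G↔C; ambiguity codes pair Y↔R, M↔K, W↔W, S↔S, D↔H, V↔B. Complement (TGKAGWRCHAKTCAAHTAGCCCMACASARHGTCKWTBGAGC), then reverse for 5'→3'.

5'-CGAGBTWKCTGHRASACAMCCCGATHAACTKAHCRWGAKGT-3'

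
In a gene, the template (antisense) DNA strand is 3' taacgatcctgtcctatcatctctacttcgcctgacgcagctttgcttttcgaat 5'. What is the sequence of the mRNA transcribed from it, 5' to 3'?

5'-AUUGCUAGGACAGGAUAGUAGAGAUGAAGCGGACUGCGUCGAAACGAAAAGCUUA-3'

Reading the template 3'→5' as shown, RNA polymerase pairs each base (A→U, T→A, G↔C) to build mRNA 5'→3' directly.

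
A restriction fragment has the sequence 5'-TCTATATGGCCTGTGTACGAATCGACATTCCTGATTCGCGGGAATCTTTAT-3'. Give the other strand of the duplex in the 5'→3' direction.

5'-ATAAAGATTCCCGCGAATCAGGAATGTCGATTCGTACACAGGCCATATAGA-3'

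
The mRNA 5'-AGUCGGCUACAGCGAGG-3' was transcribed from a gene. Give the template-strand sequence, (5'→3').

5′-CCTCGCTGTAGCCGACT-3′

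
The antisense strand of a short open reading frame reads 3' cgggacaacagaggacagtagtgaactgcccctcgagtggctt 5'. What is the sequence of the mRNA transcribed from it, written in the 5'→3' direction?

5'-GCCCUGUUGUCUCCUGUCAUCACUUGACGGGGAGCUCACCGAA-3'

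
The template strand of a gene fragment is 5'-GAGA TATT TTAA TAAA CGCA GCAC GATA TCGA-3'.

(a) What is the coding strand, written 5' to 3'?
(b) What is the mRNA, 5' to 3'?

(a) The coding strand is the reverse complement of the template: complement CTCTATAAAATTATTTGCGTCGTGCTATAGCT, then reverse.
(b) mRNA has the coding-strand sequence with T→U.

(a) 5'-TCGATATCGTGCTGCGTTTATTAAAATATCTC-3'
(b) 5'-UCGAUAUCGUGCUGCGUUUAUUAAAAUAUCUC-3'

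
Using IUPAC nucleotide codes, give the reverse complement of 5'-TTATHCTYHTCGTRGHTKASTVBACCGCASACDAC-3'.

5'-GTHGTSTGCGGTVBASTMADCYACGADRAGDATAA-3'

Standard pairs A↔T, G↔C; ambiguity codes pair R↔Y, K↔M, S↔S, B↔V, D↔H. Complement (AATADGARDAGCAYCDAMTSABVTGGCGTSTGHTG), then reverse for 5'→3'.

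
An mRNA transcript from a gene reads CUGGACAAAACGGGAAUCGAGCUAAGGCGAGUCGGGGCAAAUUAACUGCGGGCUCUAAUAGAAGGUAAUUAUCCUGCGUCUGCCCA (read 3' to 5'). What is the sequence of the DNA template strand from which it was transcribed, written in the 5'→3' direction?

Written 5'→3' the mRNA is ACCCGUCUGCGUCCUAUUAAUGGAAGAUAAUCUCGGGCGUCAAUUAAACGGGGCUGAGCGGAAUCGAGCUAAGGGCAAAACAGGUC, so the coding DNA strand is ACCCGTCTGCGTCCTATTAATGGAAGATAATCTCGGGCGTCAATTAAACGGGGCTGAGCGGAATCGAGCTAAGGGCAAAACAGGTC. The template is its reverse complement.

5′-GACCTGTTTTGCCCTTAGCTCGATTCCGCTCAGCCCCGTTTAATTGACGCCCGAGATTATCTTCCATTAATAGGACGCAGACGGGT-3′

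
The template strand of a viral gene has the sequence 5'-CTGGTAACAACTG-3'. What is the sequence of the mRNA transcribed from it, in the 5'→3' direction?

RNA polymerase reads the template 3'→5' and synthesizes mRNA 5'→3' by base-pairing (A→U, T→A, G↔C). The complement of the template is GACCATTGTTGAC; antiparallel, so 5'→3' the coding strand is CAGTTGTTACCAG. Replace T with U for the mRNA.

5'-CAGUUGUUACCAG-3'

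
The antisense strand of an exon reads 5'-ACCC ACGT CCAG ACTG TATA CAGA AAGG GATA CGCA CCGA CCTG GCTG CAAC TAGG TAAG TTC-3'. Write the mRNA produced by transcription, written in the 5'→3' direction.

5′-GAACUUACCUAGUUGCAGCCAGGUCGGUGCGUAUCCCUUUCUGUAUACAGUCUGGACGUGGGU-3′

RNA polymerase reads the template 3'→5' and synthesizes mRNA 5'→3' by base-pairing (A→U, T→A, G↔C). The complement of the template is TGGGTGCAGGTCTGACATATGTCTTTCCCTATGCGTGGCTGGACCGACGTTGATCCATTCAAG; antiparallel, so 5'→3' the coding strand is GAACTTACCTAGTTGCAGCCAGGTCGGTGCGTATCCCTTTCTGTATACAGTCTGGACGTGGGT. Replace T with U for the mRNA.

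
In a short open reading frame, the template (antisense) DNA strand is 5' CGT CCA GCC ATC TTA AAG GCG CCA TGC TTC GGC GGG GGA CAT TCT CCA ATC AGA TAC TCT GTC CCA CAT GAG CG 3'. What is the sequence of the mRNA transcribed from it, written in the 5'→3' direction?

5′-CGCUCAUGUGGGACAGAGUAUCUGAUUGGAGAAUGUCCCCCGCCGAAGCAUGGCGCCUUUAAGAUGGCUGGACG-3′

RNA polymerase reads the template 3'→5' and synthesizes mRNA 5'→3' by base-pairing (A→U, T→A, G↔C). The complement of the template is GCAGGTCGGTAGAATTTCCGCGGTACGAAGCCGCCCCCTGTAAGAGGTTAGTCTATGAGACAGGGTGTACTCGC; antiparallel, so 5'→3' the coding strand is CGCTCATGTGGGACAGAGTATCTGATTGGAGAATGTCCCCCGCCGAAGCATGGCGCCTTTAAGATGGCTGGACG. Replace T with U for the mRNA.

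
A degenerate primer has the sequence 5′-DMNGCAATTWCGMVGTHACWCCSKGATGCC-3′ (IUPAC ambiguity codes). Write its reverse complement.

Standard pairs A↔T, G↔C; ambiguity codes pair M↔K, W↔W, S↔S, D↔H, V↔B, N↔N. Complement (HKNCGTTAAWGCKBCADTGWGGSMCTACGG), then reverse for 5'→3'.

5'-GGCATCMSGGWGTDACBKCGWAATTGCNKH-3'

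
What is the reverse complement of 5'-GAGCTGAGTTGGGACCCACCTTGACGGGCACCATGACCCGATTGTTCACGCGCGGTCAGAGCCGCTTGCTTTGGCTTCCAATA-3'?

Complement each base (A↔T, G↔C): CTCGACTCAACCCTGGGTGGAACTGCCCGTGGTACTGGGCTAACAAGTGCGCGCCAGTCTCGGCGAACGAAACCGAAGGTTAT. Then reverse.

5′-TATTGGAAGCCAAAGCAAGCGGCTCTGACCGCGCGTGAACAATCGGGTCATGGTGCCCGTCAAGGTGGGTCCCAACTCAGCTC-3′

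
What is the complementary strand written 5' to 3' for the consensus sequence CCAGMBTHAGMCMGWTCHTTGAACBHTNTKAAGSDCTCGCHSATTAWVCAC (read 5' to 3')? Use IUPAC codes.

5'-GTGBWTAATSDGCGAGHSCTTMANADVGTTCAADGAWCKGKCTDAVKCTGG-3'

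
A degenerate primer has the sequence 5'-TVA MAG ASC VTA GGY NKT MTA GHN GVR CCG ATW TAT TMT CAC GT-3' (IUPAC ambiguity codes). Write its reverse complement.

5'-ACGTGAKAATAWATCGGYBCNDCTAKAMNRCCTABGSTCTKTBA-3'

Standard pairs A↔T, G↔C; ambiguity codes pair R↔Y, M↔K, W↔W, S↔S, H↔D, V↔B, N↔N. Complement (ABTKTCTSGBATCCRNMAKATCDNCBYGGCTAWATAAKAGTGCA), then reverse for 5'→3'.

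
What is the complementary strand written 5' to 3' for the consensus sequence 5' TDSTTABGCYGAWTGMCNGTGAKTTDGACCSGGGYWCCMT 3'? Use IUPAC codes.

5'-AKGGWRCCCSGGTCHAAMTCACNGKCAWTCRGCVTAASHA-3'

Standard pairs A↔T, G↔C; ambiguity codes pair Y↔R, M↔K, W↔W, S↔S, B↔V, D↔H, N↔N. Complement (AHSAATVCGRCTWACKGNCACTMAAHCTGGSCCCRWGGKA), then reverse for 5'→3'.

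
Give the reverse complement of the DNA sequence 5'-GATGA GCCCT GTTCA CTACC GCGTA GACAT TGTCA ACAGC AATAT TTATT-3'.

Complement each base (A↔T, G↔C): CTACTCGGGACAAGTGATGGCGCATCTGTAACAGTTGTCGTTATAAATAA. Then reverse.

5'-AATAAATATTGCTGTTGACAATGTCTACGCGGTAGTGAACAGGGCTCATC-3'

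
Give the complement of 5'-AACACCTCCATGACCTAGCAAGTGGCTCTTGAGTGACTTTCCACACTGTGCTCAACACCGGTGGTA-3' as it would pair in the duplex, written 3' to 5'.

Base-pairing A↔T, G↔C gives the complement. The complementary strand is antiparallel, so paired with a 5'→3' strand it runs 3'→5'.

3'-TTGTGGAGGTACTGGATCGTTCACCGAGAACTCACTGAAAGGTGTGACACGAGTTGTGGCCACCAT-5'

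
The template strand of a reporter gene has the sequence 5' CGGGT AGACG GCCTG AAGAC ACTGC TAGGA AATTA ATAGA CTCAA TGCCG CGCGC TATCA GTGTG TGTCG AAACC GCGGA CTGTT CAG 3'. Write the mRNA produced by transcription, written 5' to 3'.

5'-CUGAACAGUCCGCGGUUUCGACACACACUGAUAGCGCGCGGCAUUGAGUCUAUUAAUUUCCUAGCAGUGUCUUCAGGCCGUCUACCCG-3'

The mRNA has the sequence of the coding strand (reverse complement of the template) with T→U. Reverse complement of CGGGTAGACGGCCTGAAGACACTGCTAGGAAATTAATAGACTCAATGCCGCGCGCTATCAGTGTGTGTCGAAACCGCGGACTGTTCAG is CTGAACAGTCCGCGGTTTCGACACACACTGATAGCGCGCGGCATTGAGTCTATTAATTTCCTAGCAGTGTCTTCAGGCCGTCTACCCG; then T→U.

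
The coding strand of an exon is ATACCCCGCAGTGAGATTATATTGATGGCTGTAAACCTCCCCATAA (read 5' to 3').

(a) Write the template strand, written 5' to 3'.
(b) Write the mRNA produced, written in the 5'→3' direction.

(a) 5'-TTATGGGGAGGTTTACAGCCATCAATATAATCTCACTGCGGGGTAT-3'
(b) 5'-AUACCCCGCAGUGAGAUUAUAUUGAUGGCUGUAAACCUCCCCAUAA-3'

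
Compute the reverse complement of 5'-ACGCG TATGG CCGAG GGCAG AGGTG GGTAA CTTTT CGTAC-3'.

Reading the sequence 3'→5' and pairing each base (A↔T, G↔C) gives the reverse complement directly.

5′-GTACGAAAAGTTACCCACCTCTGCCCTCGGCCATACGCGT-3′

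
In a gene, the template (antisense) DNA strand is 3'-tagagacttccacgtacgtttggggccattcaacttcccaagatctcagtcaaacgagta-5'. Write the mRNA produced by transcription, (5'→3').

5'-AUCUCUGAAGGUGCAUGCAAACCCCGGUAAGUUGAAGGGUUCUAGAGUCAGUUUGCUCAU-3'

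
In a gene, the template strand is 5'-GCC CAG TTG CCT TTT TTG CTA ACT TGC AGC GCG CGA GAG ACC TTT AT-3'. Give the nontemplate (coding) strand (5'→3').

5′-ATAAAGGTCTCTCGCGCGCTGCAAGTTAGCAAAAAAGGCAACTGGGC-3′

The coding strand is complementary and antiparallel to the template: take the complement (A↔T, G↔C) and reverse.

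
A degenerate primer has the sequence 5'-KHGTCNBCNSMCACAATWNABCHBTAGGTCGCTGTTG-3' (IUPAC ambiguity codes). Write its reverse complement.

5′-CAACAGCGACCTAVDGVTNWATTGTGKSNGVNGACDM-3′

Standard pairs A↔T, G↔C; ambiguity codes pair M↔K, W↔W, S↔S, B↔V, H↔D, N↔N. Complement (MDCAGNVGNSKGTGTTAWNTVGDVATCCAGCGACAAC), then reverse for 5'→3'.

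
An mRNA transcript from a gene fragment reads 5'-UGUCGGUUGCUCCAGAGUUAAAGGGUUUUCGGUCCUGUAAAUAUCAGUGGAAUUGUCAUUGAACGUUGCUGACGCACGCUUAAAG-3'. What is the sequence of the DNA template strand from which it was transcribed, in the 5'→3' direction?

Replace U with T to get the coding DNA strand: TGTCGGTTGCTCCAGAGTTAAAGGGTTTTCGGTCCTGTAAATATCAGTGGAATTGTCATTGAACGTTGCTGACGCACGCTTAAAG. The template strand is its reverse complement (complement ACAGCCAACGAGGTCTCAATTTCCCAAAAGCCAGGACATTTATAGTCACCTTAACAGTAACTTGCAACGACTGCGTGCGAATTTC, then reverse).

5'-CTTTAAGCGTGCGTCAGCAACGTTCAATGACAATTCCACTGATATTTACAGGACCGAAAACCCTTTAACTCTGGAGCAACCGACA-3'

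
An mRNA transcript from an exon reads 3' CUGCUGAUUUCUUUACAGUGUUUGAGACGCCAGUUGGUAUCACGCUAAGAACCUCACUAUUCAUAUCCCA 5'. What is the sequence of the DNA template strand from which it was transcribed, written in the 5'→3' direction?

5'-GACGACTAAAGAAATGTCACAAACTCTGCGGTCAACCATAGTGCGATTCTTGGAGTGATAAGTATAGGGT-3'

Written 5'→3' the mRNA is ACCCUAUACUUAUCACUCCAAGAAUCGCACUAUGGUUGACCGCAGAGUUUGUGACAUUUCUUUAGUCGUC, so the coding DNA strand is ACCCTATACTTATCACTCCAAGAATCGCACTATGGTTGACCGCAGAGTTTGTGACATTTCTTTAGTCGTC. The template is its reverse complement.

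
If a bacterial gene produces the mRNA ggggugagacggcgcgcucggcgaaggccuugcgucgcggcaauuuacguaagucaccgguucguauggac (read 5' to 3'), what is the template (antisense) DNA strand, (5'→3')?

Replace U with T to get the coding DNA strand: GGGGTGAGACGGCGCGCTCGGCGAAGGCCTTGCGTCGCGGCAATTTACGTAAGTCACCGGTTCGTATGGAC. The template strand is its reverse complement (complement CCCCACTCTGCCGCGCGAGCCGCTTCCGGAACGCAGCGCCGTTAAATGCATTCAGTGGCCAAGCATACCTG, then reverse).

5'-GTCCATACGAACCGGTGACTTACGTAAATTGCCGCGACGCAAGGCCTTCGCCGAGCGCGCCGTCTCACCCC-3'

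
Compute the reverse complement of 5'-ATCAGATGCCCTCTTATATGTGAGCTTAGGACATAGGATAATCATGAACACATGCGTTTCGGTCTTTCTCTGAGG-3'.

Reading the sequence 3'→5' and pairing each base (A↔T, G↔C) gives the reverse complement directly.

5'-CCTCAGAGAAAGACCGAAACGCATGTGTTCATGATTATCCTATGTCCTAAGCTCACATATAAGAGGGCATCTGAT-3'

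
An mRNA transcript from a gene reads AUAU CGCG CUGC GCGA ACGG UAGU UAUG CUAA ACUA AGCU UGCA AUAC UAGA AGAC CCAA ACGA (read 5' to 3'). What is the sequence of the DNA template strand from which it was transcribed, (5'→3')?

5'-TCGTTTGGGTCTTCTAGTATTGCAAGCTTAGTTTAGCATAACTACCGTTCGCGCAGCGCGATAT-3'

Replace U with T to get the coding DNA strand: ATATCGCGCTGCGCGAACGGTAGTTATGCTAAACTAAGCTTGCAATACTAGAAGACCCAAACGA. The template strand is its reverse complement (complement TATAGCGCGACGCGCTTGCCATCAATACGATTTGATTCGAACGTTATGATCTTCTGGGTTTGCT, then reverse).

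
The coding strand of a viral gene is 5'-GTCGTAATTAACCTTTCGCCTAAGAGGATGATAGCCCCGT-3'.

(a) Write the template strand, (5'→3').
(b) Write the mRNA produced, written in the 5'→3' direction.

(a) The template strand is the reverse complement of the coding strand: complement CAGCATTAATTGGAAAGCGGATTCTCCTACTATCGGGGCA, then reverse.
(b) mRNA matches the coding strand with T→U.

(a) 5'-ACGGGGCTATCATCCTCTTAGGCGAAAGGTTAATTACGAC-3'
(b) 5'-GUCGUAAUUAACCUUUCGCCUAAGAGGAUGAUAGCCCCGU-3'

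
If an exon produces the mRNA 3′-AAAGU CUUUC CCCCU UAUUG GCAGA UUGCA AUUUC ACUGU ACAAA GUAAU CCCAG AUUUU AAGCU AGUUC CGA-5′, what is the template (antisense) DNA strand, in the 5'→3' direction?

Written 5'→3' the mRNA is AGCCUUGAUCGAAUUUUAGACCCUAAUGAAACAUGUCACUUUAACGUUAGACGGUUAUUCCCCCUUUCUGAAA, so the coding DNA strand is AGCCTTGATCGAATTTTAGACCCTAATGAAACATGTCACTTTAACGTTAGACGGTTATTCCCCCTTTCTGAAA. The template is its reverse complement.

5'-TTTCAGAAAGGGGGAATAACCGTCTAACGTTAAAGTGACATGTTTCATTAGGGTCTAAAATTCGATCAAGGCT-3'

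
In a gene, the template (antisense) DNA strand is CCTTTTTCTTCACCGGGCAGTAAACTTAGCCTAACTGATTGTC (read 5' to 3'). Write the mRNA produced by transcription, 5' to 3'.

5'-GACAAUCAGUUAGGCUAAGUUUACUGCCCGGUGAAGAAAAAGG-3'

The mRNA has the sequence of the coding strand (reverse complement of the template) with T→U. Reverse complement of CCTTTTTCTTCACCGGGCAGTAAACTTAGCCTAACTGATTGTC is GACAATCAGTTAGGCTAAGTTTACTGCCCGGTGAAGAAAAAGG; then T→U.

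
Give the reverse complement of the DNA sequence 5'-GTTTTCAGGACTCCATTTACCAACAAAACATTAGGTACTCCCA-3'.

Reading the sequence 3'→5' and pairing each base (A↔T, G↔C) gives the reverse complement directly.

5'-TGGGAGTACCTAATGTTTTGTTGGTAAATGGAGTCCTGAAAAC-3'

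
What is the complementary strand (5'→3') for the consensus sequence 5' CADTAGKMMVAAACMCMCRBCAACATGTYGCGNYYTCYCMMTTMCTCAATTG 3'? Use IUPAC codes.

Standard pairs A↔T, G↔C; ambiguity codes pair R↔Y, M↔K, B↔V, D↔H, N↔N. Complement (GTHATCMKKBTTTGKGKGYVGTTGTACARCGCNRRAGRGKKAAKGAGTTAAC), then reverse for 5'→3'.

5'-CAATTGAGKAAKKGRGARRNCGCRACATGTTGVYGKGKGTTTBKKMCTAHTG-3'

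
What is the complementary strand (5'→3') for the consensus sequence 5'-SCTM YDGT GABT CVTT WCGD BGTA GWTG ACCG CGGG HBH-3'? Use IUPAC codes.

Standard pairs A↔T, G↔C; ambiguity codes pair Y↔R, M↔K, W↔W, S↔S, B↔V, D↔H. Complement (SGAKRHCACTVAGBAAWGCHVCATCWACTGGCGCCCDVD), then reverse for 5'→3'.

5′-DVDCCCGCGGTCAWCTACVHCGWAABGAVTCACHRKAGS-3′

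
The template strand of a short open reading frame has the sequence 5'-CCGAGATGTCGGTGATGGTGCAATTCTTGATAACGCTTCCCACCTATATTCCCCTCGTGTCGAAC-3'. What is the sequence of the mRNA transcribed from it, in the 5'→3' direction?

The mRNA has the sequence of the coding strand (reverse complement of the template) with T→U. Reverse complement of CCGAGATGTCGGTGATGGTGCAATTCTTGATAACGCTTCCCACCTATATTCCCCTCGTGTCGAAC is GTTCGACACGAGGGGAATATAGGTGGGAAGCGTTATCAAGAATTGCACCATCACCGACATCTCGG; then T→U.

5′-GUUCGACACGAGGGGAAUAUAGGUGGGAAGCGUUAUCAAGAAUUGCACCAUCACCGACAUCUCGG-3′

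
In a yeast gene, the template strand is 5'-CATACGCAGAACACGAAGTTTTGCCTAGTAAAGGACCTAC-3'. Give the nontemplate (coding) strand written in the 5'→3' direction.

5'-GTAGGTCCTTTACTAGGCAAAACTTCGTGTTCTGCGTATG-3'

The coding strand is complementary and antiparallel to the template: take the complement (A↔T, G↔C) and reverse.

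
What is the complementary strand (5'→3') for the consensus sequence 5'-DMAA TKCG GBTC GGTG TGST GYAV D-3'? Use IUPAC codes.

Standard pairs A↔T, G↔C; ambiguity codes pair Y↔R, M↔K, S↔S, B↔V, D↔H. Complement (HKTTAMGCCVAGCCACACSACRTBH), then reverse for 5'→3'.

5'-HBTRCASCACACCGAVCCGMATTKH-3'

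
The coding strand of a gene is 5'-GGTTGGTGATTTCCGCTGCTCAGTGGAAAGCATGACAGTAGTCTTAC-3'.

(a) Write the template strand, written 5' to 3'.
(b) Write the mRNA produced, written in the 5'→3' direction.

(a) 5'-GTAAGACTACTGTCATGCTTTCCACTGAGCAGCGGAAATCACCAACC-3'
(b) 5'-GGUUGGUGAUUUCCGCUGCUCAGUGGAAAGCAUGACAGUAGUCUUAC-3'

(a) The template strand is the reverse complement of the coding strand: complement CCAACCACTAAAGGCGACGAGTCACCTTTCGTACTGTCATCAGAATG, then reverse.
(b) mRNA matches the coding strand with T→U.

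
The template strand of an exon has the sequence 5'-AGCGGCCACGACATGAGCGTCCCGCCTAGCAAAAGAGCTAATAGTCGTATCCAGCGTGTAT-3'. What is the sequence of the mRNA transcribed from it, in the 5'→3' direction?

RNA polymerase reads the template 3'→5' and synthesizes mRNA 5'→3' by base-pairing (A→U, T→A, G↔C). The complement of the template is TCGCCGGTGCTGTACTCGCAGGGCGGATCGTTTTCTCGATTATCAGCATAGGTCGCACATA; antiparallel, so 5'→3' the coding strand is ATACACGCTGGATACGACTATTAGCTCTTTTGCTAGGCGGGACGCTCATGTCGTGGCCGCT. Replace T with U for the mRNA.

5'-AUACACGCUGGAUACGACUAUUAGCUCUUUUGCUAGGCGGGACGCUCAUGUCGUGGCCGCU-3'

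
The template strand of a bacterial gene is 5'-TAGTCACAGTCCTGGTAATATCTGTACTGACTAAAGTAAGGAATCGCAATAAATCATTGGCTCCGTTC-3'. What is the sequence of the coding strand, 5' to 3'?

5′-GAACGGAGCCAATGATTTATTGCGATTCCTTACTTTAGTCAGTACAGATATTACCAGGACTGTGACTA-3′

The coding strand is complementary and antiparallel to the template: take the complement (A↔T, G↔C) and reverse.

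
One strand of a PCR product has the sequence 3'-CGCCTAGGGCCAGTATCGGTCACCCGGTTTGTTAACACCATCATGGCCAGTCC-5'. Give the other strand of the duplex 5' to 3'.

The strand is given 3'→5', so its complement runs 5'→3' in the same left-to-right order: pair each base A↔T, G↔C.

5'-GCGGATCCCGGTCATAGCCAGTGGGCCAAACAATTGTGGTAGTACCGGTCAGG-3'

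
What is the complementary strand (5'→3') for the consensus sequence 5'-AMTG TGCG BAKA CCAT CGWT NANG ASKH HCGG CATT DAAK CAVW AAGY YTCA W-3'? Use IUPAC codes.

Standard pairs A↔T, G↔C; ambiguity codes pair Y↔R, M↔K, W↔W, S↔S, B↔V, D↔H, N↔N. Complement (TKACACGCVTMTGGTAGCWANTNCTSMDDGCCGTAAHTTMGTBWTTCRRAGTW), then reverse for 5'→3'.

5′-WTGARRCTTWBTGMTTHAATGCCGDDMSTCNTNAWCGATGGTMTVCGCACAKT-3′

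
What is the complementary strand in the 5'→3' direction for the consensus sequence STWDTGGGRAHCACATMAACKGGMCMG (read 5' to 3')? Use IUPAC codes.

5'-CKGKCCMGTTKATGTGDTYCCCAHWAS-3'

Standard pairs A↔T, G↔C; ambiguity codes pair R↔Y, M↔K, W↔W, S↔S, D↔H. Complement (SAWHACCCYTDGTGTAKTTGMCCKGKC), then reverse for 5'→3'.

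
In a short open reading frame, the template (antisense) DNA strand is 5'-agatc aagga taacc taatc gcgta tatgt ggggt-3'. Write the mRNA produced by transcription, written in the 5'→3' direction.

RNA polymerase reads the template 3'→5' and synthesizes mRNA 5'→3' by base-pairing (A→U, T→A, G↔C). The complement of the template is TCTAGTTCCTATTGGATTAGCGCATATACACCCCA; antiparallel, so 5'→3' the coding strand is ACCCCACATATACGCGATTAGGTTATCCTTGATCT. Replace T with U for the mRNA.

5′-ACCCCACAUAUACGCGAUUAGGUUAUCCUUGAUCU-3′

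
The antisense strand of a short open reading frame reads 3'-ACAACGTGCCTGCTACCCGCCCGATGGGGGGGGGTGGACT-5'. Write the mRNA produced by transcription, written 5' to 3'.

Reading the template 3'→5' as shown, RNA polymerase pairs each base (A→U, T→A, G↔C) to build mRNA 5'→3' directly.

5'-UGUUGCACGGACGAUGGGCGGGCUACCCCCCCCCACCUGA-3'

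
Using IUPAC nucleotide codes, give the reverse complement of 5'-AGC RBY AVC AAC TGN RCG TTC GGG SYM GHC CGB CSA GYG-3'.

Standard pairs A↔T, G↔C; ambiguity codes pair R↔Y, M↔K, S↔S, B↔V, H↔D, N↔N. Complement (TCGYVRTBGTTGACNYGCAAGCCCSRKCDGGCVGSTCRC), then reverse for 5'→3'.

5'-CRCTSGVCGGDCKRSCCCGAACGYNCAGTTGBTRVYGCT-3'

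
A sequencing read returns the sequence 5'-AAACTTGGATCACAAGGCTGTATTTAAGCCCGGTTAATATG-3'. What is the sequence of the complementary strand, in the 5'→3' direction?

5'-CATATTAACCGGGCTTAAATACAGCCTTGTGATCCAAGTTT-3'

The complement of AAACTTGGATCACAAGGCTGTATTTAAGCCCGGTTAATATG is TTTGAACCTAGTGTTCCGACATAAATTCGGGCCAATTATAC (A↔T, G↔C). DNA strands are antiparallel, so the complementary strand runs 3'→5'; reversing gives the 5'→3' form.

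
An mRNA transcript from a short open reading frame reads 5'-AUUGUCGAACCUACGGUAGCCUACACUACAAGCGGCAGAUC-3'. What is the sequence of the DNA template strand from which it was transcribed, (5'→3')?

Replace U with T to get the coding DNA strand: ATTGTCGAACCTACGGTAGCCTACACTACAAGCGGCAGATC. The template strand is its reverse complement (complement TAACAGCTTGGATGCCATCGGATGTGATGTTCGCCGTCTAG, then reverse).

5′-GATCTGCCGCTTGTAGTGTAGGCTACCGTAGGTTCGACAAT-3′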